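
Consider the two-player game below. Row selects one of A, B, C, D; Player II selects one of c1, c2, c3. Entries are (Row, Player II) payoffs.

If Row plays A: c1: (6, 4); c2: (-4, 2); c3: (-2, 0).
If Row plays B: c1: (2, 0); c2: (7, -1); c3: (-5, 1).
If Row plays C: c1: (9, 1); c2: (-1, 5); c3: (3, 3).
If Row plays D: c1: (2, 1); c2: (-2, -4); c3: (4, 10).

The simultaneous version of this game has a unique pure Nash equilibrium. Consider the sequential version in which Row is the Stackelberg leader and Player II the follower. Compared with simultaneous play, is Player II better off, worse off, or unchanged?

Player II best-responds to each possible Row move:
- A → Player II plays c1 (best of 4, 2, 0); Row gets 6.
- B → Player II plays c3 (best of 0, -1, 1); Row gets -5.
- C → Player II plays c2 (best of 1, 5, 3); Row gets -1.
- D → Player II plays c3 (best of 1, -4, 10); Row gets 4.
Maximizing over 6, -5, -1, 4, Row chooses A. Subgame-perfect outcome: (A, c1) with payoffs (6, 4).
Now find the simultaneous Nash equilibrium.
Row's best replies: c1→C; c2→B; c3→D.
Player II's best replies: A→c1; B→c3; C→c2; D→c3.
The unique mutual best reply is (D, c3), giving (4, 10).
Player II earns 4 sequentially versus 10 at the Nash outcome: worse off.

worse off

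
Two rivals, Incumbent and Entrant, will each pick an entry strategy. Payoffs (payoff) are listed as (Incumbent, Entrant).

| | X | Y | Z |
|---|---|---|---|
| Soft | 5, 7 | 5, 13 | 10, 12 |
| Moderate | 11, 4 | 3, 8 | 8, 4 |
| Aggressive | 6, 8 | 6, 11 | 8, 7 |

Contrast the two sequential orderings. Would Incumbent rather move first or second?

second

If Incumbent leads: Entrant's best replies are Soft→Y, Moderate→Y, Aggressive→Y; Incumbent's induced payoffs 5, 3, 6; outcome (Aggressive, Y), payoffs (6, 11).
If Entrant leads: Incumbent's best replies are X→Moderate, Y→Aggressive, Z→Soft; Entrant's induced payoffs 4, 11, 12; outcome (Soft, Z), payoffs (10, 12).
Incumbent gets 6 moving first and 10 moving second, so Incumbent prefers to move second.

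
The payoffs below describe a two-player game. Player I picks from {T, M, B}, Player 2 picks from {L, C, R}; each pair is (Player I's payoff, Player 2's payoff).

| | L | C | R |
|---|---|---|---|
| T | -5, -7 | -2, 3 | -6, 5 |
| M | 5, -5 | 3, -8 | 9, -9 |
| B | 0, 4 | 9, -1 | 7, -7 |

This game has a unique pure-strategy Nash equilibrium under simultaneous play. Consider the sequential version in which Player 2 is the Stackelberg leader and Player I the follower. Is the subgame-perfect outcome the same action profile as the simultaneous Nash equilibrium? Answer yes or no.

no

Backward induction with Player 2 moving first.
- L → Player I plays M (best of -5, 5, 0); Player 2 gets -5.
- C → Player I plays B (best of -2, 3, 9); Player 2 gets -1.
- R → Player I plays M (best of -6, 9, 7); Player 2 gets -9.
Player 2's induced payoffs are -5, -1, -9, so Player 2 commits to C. Subgame-perfect outcome: (B, C) with payoffs (9, -1).
Now find the simultaneous Nash equilibrium.
Player I's best replies: L→M; C→B; R→M.
Player 2's best replies: T→R; M→L; B→L.
The unique mutual best reply is (M, L), giving (5, -5).
Sequential outcome (B, C) differs from the Nash profile (M, L).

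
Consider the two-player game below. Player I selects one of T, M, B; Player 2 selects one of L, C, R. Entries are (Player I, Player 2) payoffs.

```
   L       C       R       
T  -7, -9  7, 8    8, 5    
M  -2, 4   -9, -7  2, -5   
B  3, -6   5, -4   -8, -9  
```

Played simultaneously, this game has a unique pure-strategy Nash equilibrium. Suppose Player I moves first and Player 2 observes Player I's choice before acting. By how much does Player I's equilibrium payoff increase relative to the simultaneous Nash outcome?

Work backward from Player 2's decision.
- T: Player 2 compares -9, 8, 5 and picks C; Player I would get 7.
- M: Player 2 compares 4, -7, -5 and picks L; Player I would get -2.
- B: Player 2 compares -6, -4, -9 and picks C; Player I would get 5.
Player I's induced payoffs are 7, -2, 5, so Player I commits to T. Subgame-perfect outcome: (T, C) with payoffs (7, 8).
Now find the simultaneous Nash equilibrium.
Player I's best replies: L→B; C→T; R→T.
Player 2's best replies: T→C; M→L; B→C.
The unique mutual best reply is (T, C), giving (7, 8).
Player I's commitment gain: 7 − 7 = 0.

0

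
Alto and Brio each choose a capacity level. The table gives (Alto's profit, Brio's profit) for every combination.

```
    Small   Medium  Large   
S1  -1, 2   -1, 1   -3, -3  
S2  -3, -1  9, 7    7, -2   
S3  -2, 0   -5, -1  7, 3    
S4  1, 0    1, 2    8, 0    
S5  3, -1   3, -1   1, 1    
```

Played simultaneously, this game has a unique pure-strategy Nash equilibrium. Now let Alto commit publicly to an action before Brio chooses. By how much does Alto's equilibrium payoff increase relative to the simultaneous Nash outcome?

0

Work backward from Brio's decision.
- S1: Brio compares 2, 1, -3 and picks Small; Alto would get -1.
- S2: Brio compares -1, 7, -2 and picks Medium; Alto would get 9.
- S3: Brio compares 0, -1, 3 and picks Large; Alto would get 7.
- S4: Brio compares 0, 2, 0 and picks Medium; Alto would get 1.
- S5: Brio compares -1, -1, 1 and picks Large; Alto would get 1.
Maximizing over -1, 9, 7, 1, 1, Alto chooses S2. Subgame-perfect outcome: (S2, Medium) with payoffs (9, 7).
Under simultaneous play:
Alto's best replies: Small→S5; Medium→S2; Large→S4.
Brio's best replies: S1→Small; S2→Medium; S3→Large; S4→Medium; S5→Large.
Only (S2, Medium) has each player best-responding; Nash payoffs (9, 7).
Alto's commitment gain: 9 − 9 = 0.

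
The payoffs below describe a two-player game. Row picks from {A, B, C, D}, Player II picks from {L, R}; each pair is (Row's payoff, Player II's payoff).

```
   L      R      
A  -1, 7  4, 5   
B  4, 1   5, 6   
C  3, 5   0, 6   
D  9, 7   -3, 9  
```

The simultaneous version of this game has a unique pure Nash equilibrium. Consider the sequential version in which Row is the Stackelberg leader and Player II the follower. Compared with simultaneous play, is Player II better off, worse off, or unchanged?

unchanged

Backward induction with Row moving first.
- A: BR = L, leader payoff -1.
- B: BR = R, leader payoff 5.
- C: BR = R, leader payoff 0.
- D: BR = R, leader payoff -3.
Among -1, 5, 0, -3, the best is 5 at B. Subgame-perfect outcome: (B, R) with payoffs (5, 6).
Under simultaneous play:
Row's best replies: L→D; R→B.
Player II's best replies: A→L; B→R; C→R; D→R.
Only (B, R) has each player best-responding; Nash payoffs (5, 6).
Player II earns 6 sequentially versus 6 at the Nash outcome: unchanged.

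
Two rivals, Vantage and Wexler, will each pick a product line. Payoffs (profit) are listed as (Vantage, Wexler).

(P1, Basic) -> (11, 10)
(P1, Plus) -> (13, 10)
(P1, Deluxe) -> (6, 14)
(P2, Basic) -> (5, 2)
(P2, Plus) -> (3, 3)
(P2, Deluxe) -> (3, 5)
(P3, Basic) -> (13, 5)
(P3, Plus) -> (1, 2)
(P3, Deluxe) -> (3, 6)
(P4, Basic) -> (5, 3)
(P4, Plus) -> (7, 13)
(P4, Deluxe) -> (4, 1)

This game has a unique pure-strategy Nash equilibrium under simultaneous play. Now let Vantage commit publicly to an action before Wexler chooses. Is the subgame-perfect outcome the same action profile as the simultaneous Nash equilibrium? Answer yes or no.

no

Work backward from Wexler's decision.
- P1: Wexler compares 10, 10, 14 and picks Deluxe; Vantage would get 6.
- P2: Wexler compares 2, 3, 5 and picks Deluxe; Vantage would get 3.
- P3: Wexler compares 5, 2, 6 and picks Deluxe; Vantage would get 3.
- P4: Wexler compares 3, 13, 1 and picks Plus; Vantage would get 7.
Vantage's induced payoffs are 6, 3, 3, 7, so Vantage commits to P4. Subgame-perfect outcome: (P4, Plus) with payoffs (7, 13).
Under simultaneous play:
Vantage's best replies: Basic→P3; Plus→P1; Deluxe→P1.
Wexler's best replies: P1→Deluxe; P2→Deluxe; P3→Deluxe; P4→Plus.
Only (P1, Deluxe) has each player best-responding; Nash payoffs (6, 14).
Sequential outcome (P4, Plus) differs from the Nash profile (P1, Deluxe).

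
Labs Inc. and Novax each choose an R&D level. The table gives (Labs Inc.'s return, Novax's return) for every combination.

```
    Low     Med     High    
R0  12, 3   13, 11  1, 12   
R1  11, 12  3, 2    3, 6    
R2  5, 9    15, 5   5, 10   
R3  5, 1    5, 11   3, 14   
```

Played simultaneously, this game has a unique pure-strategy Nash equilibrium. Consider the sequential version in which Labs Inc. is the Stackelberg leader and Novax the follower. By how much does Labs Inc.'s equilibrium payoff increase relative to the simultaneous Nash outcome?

Solve by backward induction (Labs Inc. leads).
- R0 → Novax plays High (best of 3, 11, 12); Labs Inc. gets 1.
- R1 → Novax plays Low (best of 12, 2, 6); Labs Inc. gets 11.
- R2 → Novax plays High (best of 9, 5, 10); Labs Inc. gets 5.
- R3 → Novax plays High (best of 1, 11, 14); Labs Inc. gets 3.
Among 1, 11, 5, 3, the best is 11 at R1. Subgame-perfect outcome: (R1, Low) with payoffs (11, 12).
Now find the simultaneous Nash equilibrium.
Labs Inc.'s best replies: Low→R0; Med→R2; High→R2.
Novax's best replies: R0→High; R1→Low; R2→High; R3→High.
Only (R2, High) has each player best-responding; Nash payoffs (5, 10).
Labs Inc.'s commitment gain: 11 − 5 = 6.

6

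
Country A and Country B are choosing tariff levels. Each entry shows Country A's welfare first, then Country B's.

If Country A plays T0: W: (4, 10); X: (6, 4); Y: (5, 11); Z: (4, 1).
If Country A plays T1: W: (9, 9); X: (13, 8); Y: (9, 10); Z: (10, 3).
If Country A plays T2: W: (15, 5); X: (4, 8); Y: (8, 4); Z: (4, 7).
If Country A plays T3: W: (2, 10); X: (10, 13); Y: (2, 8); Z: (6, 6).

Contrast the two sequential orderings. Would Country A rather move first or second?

If Country A leads: Country B's best replies are T0→Y, T1→Y, T2→X, T3→X; Country A's induced payoffs 5, 9, 4, 10; outcome (T3, X), payoffs (10, 13).
If Country B leads: Country A's best replies are W→T2, X→T1, Y→T1, Z→T1; Country B's induced payoffs 5, 8, 10, 3; outcome (T1, Y), payoffs (9, 10).
Country A gets 10 moving first and 9 moving second, so Country A prefers to move first.

first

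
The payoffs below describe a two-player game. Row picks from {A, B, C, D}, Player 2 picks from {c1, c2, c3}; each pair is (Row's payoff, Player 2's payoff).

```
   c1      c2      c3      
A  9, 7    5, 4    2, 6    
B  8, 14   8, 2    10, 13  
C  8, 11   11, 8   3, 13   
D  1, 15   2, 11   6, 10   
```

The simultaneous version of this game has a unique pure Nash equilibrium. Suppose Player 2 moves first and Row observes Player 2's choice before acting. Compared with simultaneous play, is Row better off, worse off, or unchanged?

Solve by backward induction (Player 2 leads).
- c1: BR = A, leader payoff 7.
- c2: BR = C, leader payoff 8.
- c3: BR = B, leader payoff 13.
Player 2's induced payoffs are 7, 8, 13, so Player 2 commits to c3. Subgame-perfect outcome: (B, c3) with payoffs (10, 13).
Now find the simultaneous Nash equilibrium.
Row's best replies: c1→A; c2→C; c3→B.
Player 2's best replies: A→c1; B→c1; C→c3; D→c1.
The unique mutual best reply is (A, c1), giving (9, 7).
Row earns 10 sequentially versus 9 at the Nash outcome: better off.

better off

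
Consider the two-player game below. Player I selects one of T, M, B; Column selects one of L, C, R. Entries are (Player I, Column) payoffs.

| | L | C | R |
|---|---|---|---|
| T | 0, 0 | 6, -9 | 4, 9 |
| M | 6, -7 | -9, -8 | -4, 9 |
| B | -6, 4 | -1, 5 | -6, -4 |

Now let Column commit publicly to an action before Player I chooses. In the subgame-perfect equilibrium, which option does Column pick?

R

Player I best-responds to each possible Column move:
- L → Player I plays M (best of 0, 6, -6); Column gets -7.
- C → Player I plays T (best of 6, -9, -1); Column gets -9.
- R → Player I plays T (best of 4, -4, -6); Column gets 9.
Column's induced payoffs are -7, -9, 9, so Column commits to R. Subgame-perfect outcome: (T, R) with payoffs (4, 9).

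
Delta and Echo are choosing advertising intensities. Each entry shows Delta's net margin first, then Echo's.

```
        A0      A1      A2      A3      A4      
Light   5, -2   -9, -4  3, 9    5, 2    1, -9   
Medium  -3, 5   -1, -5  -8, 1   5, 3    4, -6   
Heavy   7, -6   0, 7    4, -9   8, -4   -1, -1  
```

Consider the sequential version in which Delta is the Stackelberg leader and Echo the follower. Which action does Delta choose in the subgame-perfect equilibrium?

Light

Backward induction with Delta moving first.
- Light: BR = A2, leader payoff 3.
- Medium: BR = A0, leader payoff -3.
- Heavy: BR = A1, leader payoff 0.
Maximizing over 3, -3, 0, Delta chooses Light. Subgame-perfect outcome: (Light, A2) with payoffs (3, 9).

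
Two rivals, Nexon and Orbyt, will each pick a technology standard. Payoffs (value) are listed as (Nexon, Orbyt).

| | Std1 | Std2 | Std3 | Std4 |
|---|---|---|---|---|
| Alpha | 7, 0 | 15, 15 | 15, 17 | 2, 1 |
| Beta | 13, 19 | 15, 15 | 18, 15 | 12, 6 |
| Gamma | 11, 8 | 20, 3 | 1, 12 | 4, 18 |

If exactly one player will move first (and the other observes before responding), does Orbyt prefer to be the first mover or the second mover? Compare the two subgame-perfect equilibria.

If Nexon leads: Orbyt's best replies are Alpha→Std3, Beta→Std1, Gamma→Std4; Nexon's induced payoffs 15, 13, 4; outcome (Alpha, Std3), payoffs (15, 17).
If Orbyt leads: Nexon's best replies are Std1→Beta, Std2→Gamma, Std3→Beta, Std4→Beta; Orbyt's induced payoffs 19, 3, 15, 6; outcome (Beta, Std1), payoffs (13, 19).
Orbyt gets 19 moving first and 17 moving second, so Orbyt prefers to move first.

first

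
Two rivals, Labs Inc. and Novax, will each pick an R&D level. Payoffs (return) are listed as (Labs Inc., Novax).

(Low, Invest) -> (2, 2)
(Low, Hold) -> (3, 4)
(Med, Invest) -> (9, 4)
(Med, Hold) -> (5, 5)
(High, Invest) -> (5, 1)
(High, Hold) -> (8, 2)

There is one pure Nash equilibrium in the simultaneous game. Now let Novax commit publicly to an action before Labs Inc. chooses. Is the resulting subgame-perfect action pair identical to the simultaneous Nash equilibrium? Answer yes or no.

no

Solve by backward induction (Novax leads).
- Invest: BR = Med, leader payoff 4.
- Hold: BR = High, leader payoff 2.
Novax's induced payoffs are 4, 2, so Novax commits to Invest. Subgame-perfect outcome: (Med, Invest) with payoffs (9, 4).
Under simultaneous play:
Labs Inc.'s best replies: Invest→Med; Hold→High.
Novax's best replies: Low→Hold; Med→Hold; High→Hold.
Only (High, Hold) has each player best-responding; Nash payoffs (8, 2).
Sequential outcome (Med, Invest) differs from the Nash profile (High, Hold).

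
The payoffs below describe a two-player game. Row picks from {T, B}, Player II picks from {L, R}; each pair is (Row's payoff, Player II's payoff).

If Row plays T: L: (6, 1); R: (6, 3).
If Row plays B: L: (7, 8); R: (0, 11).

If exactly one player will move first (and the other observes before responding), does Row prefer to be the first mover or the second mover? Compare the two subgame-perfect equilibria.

If Row leads: Player II's best replies are T→R, B→R; Row's induced payoffs 6, 0; outcome (T, R), payoffs (6, 3).
If Player II leads: Row's best replies are L→B, R→T; Player II's induced payoffs 8, 3; outcome (B, L), payoffs (7, 8).
Row gets 6 moving first and 7 moving second, so Row prefers to move second.

second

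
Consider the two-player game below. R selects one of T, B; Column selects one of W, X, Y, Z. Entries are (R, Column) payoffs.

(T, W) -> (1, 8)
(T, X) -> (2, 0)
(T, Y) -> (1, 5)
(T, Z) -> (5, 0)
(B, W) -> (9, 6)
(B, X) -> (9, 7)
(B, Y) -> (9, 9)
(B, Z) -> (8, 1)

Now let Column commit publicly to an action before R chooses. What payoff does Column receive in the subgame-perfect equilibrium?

R best-responds to each possible Column move:
- W → R plays B (best of 1, 9); Column gets 6.
- X → R plays B (best of 2, 9); Column gets 7.
- Y → R plays B (best of 1, 9); Column gets 9.
- Z → R plays B (best of 5, 8); Column gets 1.
Maximizing over 6, 7, 9, 1, Column chooses Y. Subgame-perfect outcome: (B, Y) with payoffs (9, 9).

9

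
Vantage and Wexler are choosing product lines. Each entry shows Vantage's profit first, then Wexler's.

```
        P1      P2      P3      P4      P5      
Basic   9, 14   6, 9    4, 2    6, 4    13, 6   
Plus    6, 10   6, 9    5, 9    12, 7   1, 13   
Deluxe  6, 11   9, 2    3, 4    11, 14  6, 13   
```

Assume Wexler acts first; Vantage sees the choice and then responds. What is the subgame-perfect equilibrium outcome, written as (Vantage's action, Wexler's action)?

(Basic, P1)

Work backward from Vantage's decision.
- P1: Vantage compares 9, 6, 6 and picks Basic; Wexler would get 14.
- P2: Vantage compares 6, 6, 9 and picks Deluxe; Wexler would get 2.
- P3: Vantage compares 4, 5, 3 and picks Plus; Wexler would get 9.
- P4: Vantage compares 6, 12, 11 and picks Plus; Wexler would get 7.
- P5: Vantage compares 13, 1, 6 and picks Basic; Wexler would get 6.
Maximizing over 14, 2, 9, 7, 6, Wexler chooses P1. Subgame-perfect outcome: (Basic, P1) with payoffs (9, 14).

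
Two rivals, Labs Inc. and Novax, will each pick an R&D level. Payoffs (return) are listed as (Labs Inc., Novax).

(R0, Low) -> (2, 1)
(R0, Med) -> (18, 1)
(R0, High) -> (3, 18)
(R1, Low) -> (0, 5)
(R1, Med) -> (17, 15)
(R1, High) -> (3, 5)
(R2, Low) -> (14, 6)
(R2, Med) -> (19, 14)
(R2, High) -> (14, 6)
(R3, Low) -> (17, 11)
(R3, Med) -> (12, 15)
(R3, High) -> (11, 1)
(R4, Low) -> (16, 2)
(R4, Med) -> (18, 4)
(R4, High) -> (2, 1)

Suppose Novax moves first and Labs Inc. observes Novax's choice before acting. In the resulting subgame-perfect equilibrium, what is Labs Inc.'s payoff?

Work backward from Labs Inc.'s decision.
- Low → Labs Inc. plays R3 (best of 2, 0, 14, 17, 16); Novax gets 11.
- Med → Labs Inc. plays R2 (best of 18, 17, 19, 12, 18); Novax gets 14.
- High → Labs Inc. plays R2 (best of 3, 3, 14, 11, 2); Novax gets 6.
Maximizing over 11, 14, 6, Novax chooses Med. Subgame-perfect outcome: (R2, Med) with payoffs (19, 14).

19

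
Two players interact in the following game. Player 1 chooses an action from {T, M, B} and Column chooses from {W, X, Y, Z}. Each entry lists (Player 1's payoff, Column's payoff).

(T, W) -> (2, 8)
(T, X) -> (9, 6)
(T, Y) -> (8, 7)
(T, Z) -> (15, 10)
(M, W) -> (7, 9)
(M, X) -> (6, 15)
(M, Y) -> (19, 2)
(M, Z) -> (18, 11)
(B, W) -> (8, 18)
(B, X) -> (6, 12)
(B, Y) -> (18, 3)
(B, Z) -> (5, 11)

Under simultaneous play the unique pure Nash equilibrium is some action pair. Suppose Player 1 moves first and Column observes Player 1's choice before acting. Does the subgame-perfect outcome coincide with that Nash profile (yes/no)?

no

Solve by backward induction (Player 1 leads).
- T: Column compares 8, 6, 7, 10 and picks Z; Player 1 would get 15.
- M: Column compares 9, 15, 2, 11 and picks X; Player 1 would get 6.
- B: Column compares 18, 12, 3, 11 and picks W; Player 1 would get 8.
Maximizing over 15, 6, 8, Player 1 chooses T. Subgame-perfect outcome: (T, Z) with payoffs (15, 10).
For the simultaneous game, intersect best replies.
Player 1's best replies: W→B; X→T; Y→M; Z→M.
Column's best replies: T→Z; M→X; B→W.
The unique mutual best reply is (B, W), giving (8, 18).
Sequential outcome (T, Z) differs from the Nash profile (B, W).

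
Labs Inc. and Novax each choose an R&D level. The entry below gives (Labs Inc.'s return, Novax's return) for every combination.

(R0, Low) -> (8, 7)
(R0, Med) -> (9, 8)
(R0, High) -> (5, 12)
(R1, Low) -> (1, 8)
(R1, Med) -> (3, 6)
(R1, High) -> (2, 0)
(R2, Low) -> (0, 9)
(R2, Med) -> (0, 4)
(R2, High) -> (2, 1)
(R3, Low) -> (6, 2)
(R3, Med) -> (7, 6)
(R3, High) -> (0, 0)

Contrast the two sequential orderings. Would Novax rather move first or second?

first

If Labs Inc. leads: Novax's best replies are R0→High, R1→Low, R2→Low, R3→Med; Labs Inc.'s induced payoffs 5, 1, 0, 7; outcome (R3, Med), payoffs (7, 6).
If Novax leads: Labs Inc.'s best replies are Low→R0, Med→R0, High→R0; Novax's induced payoffs 7, 8, 12; outcome (R0, High), payoffs (5, 12).
Novax gets 12 moving first and 6 moving second, so Novax prefers to move first.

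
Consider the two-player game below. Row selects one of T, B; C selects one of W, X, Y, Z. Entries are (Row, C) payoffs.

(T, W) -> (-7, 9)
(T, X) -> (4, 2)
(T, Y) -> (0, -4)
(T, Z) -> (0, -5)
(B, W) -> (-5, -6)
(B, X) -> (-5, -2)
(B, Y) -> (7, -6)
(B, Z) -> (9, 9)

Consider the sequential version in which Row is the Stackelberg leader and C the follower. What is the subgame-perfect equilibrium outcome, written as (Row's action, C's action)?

C best-responds to each possible Row move:
- T → C plays W (best of 9, 2, -4, -5); Row gets -7.
- B → C plays Z (best of -6, -2, -6, 9); Row gets 9.
Row's induced payoffs are -7, 9, so Row commits to B. Subgame-perfect outcome: (B, Z) with payoffs (9, 9).

(B, Z)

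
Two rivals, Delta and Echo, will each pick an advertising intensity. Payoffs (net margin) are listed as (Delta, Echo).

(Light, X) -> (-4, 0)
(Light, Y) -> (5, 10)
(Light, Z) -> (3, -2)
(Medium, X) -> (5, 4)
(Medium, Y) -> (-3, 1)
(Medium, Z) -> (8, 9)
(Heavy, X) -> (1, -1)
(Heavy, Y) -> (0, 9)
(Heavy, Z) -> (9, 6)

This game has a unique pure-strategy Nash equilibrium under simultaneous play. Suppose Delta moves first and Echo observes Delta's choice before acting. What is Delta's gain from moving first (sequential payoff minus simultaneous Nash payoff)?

Echo best-responds to each possible Delta move:
- Light: Echo compares 0, 10, -2 and picks Y; Delta would get 5.
- Medium: Echo compares 4, 1, 9 and picks Z; Delta would get 8.
- Heavy: Echo compares -1, 9, 6 and picks Y; Delta would get 0.
Among 5, 8, 0, the best is 8 at Medium. Subgame-perfect outcome: (Medium, Z) with payoffs (8, 9).
For the simultaneous game, intersect best replies.
Delta's best replies: X→Medium; Y→Light; Z→Heavy.
Echo's best replies: Light→Y; Medium→Z; Heavy→Y.
The unique mutual best reply is (Light, Y), giving (5, 10).
Delta's commitment gain: 8 − 5 = 3.

3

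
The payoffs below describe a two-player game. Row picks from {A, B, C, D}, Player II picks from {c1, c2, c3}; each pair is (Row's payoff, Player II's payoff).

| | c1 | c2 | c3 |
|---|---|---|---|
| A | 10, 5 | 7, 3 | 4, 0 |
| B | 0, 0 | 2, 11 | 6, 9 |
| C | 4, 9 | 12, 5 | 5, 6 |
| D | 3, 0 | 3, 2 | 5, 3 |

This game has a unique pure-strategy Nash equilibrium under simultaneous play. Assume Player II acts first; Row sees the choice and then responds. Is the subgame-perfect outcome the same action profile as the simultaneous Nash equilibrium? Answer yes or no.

no

Work backward from Row's decision.
- c1: Row compares 10, 0, 4, 3 and picks A; Player II would get 5.
- c2: Row compares 7, 2, 12, 3 and picks C; Player II would get 5.
- c3: Row compares 4, 6, 5, 5 and picks B; Player II would get 9.
Among 5, 5, 9, the best is 9 at c3. Subgame-perfect outcome: (B, c3) with payoffs (6, 9).
For the simultaneous game, intersect best replies.
Row's best replies: c1→A; c2→C; c3→B.
Player II's best replies: A→c1; B→c2; C→c1; D→c3.
The unique mutual best reply is (A, c1), giving (10, 5).
Sequential outcome (B, c3) differs from the Nash profile (A, c1).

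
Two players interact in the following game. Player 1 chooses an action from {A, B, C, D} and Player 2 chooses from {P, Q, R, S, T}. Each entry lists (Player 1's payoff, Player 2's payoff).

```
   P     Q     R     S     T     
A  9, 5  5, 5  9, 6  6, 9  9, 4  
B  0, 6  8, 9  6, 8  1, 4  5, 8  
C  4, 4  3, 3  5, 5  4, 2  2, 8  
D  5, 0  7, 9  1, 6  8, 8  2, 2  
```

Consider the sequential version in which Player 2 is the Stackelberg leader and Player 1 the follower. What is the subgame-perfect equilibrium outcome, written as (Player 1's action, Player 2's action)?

(B, Q)

Backward induction with Player 2 moving first.
- P → Player 1 plays A (best of 9, 0, 4, 5); Player 2 gets 5.
- Q → Player 1 plays B (best of 5, 8, 3, 7); Player 2 gets 9.
- R → Player 1 plays A (best of 9, 6, 5, 1); Player 2 gets 6.
- S → Player 1 plays D (best of 6, 1, 4, 8); Player 2 gets 8.
- T → Player 1 plays A (best of 9, 5, 2, 2); Player 2 gets 4.
Player 2's induced payoffs are 5, 9, 6, 8, 4, so Player 2 commits to Q. Subgame-perfect outcome: (B, Q) with payoffs (8, 9).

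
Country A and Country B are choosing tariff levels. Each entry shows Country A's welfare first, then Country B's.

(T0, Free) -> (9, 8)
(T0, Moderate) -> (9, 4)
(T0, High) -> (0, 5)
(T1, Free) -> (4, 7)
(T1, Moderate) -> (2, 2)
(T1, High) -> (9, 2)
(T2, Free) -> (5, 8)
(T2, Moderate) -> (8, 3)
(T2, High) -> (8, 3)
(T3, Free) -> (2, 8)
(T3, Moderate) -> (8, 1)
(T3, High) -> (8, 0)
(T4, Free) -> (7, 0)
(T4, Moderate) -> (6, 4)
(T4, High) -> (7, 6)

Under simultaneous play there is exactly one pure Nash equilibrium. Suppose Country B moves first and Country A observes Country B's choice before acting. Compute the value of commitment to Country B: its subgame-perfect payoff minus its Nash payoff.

Work backward from Country A's decision.
- Free: Country A compares 9, 4, 5, 2, 7 and picks T0; Country B would get 8.
- Moderate: Country A compares 9, 2, 8, 8, 6 and picks T0; Country B would get 4.
- High: Country A compares 0, 9, 8, 8, 7 and picks T1; Country B would get 2.
Among 8, 4, 2, the best is 8 at Free. Subgame-perfect outcome: (T0, Free) with payoffs (9, 8).
For the simultaneous game, intersect best replies.
Country A's best replies: Free→T0; Moderate→T0; High→T1.
Country B's best replies: T0→Free; T1→Free; T2→Free; T3→Free; T4→High.
Only (T0, Free) has each player best-responding; Nash payoffs (9, 8).
Country B's commitment gain: 8 − 8 = 0.

0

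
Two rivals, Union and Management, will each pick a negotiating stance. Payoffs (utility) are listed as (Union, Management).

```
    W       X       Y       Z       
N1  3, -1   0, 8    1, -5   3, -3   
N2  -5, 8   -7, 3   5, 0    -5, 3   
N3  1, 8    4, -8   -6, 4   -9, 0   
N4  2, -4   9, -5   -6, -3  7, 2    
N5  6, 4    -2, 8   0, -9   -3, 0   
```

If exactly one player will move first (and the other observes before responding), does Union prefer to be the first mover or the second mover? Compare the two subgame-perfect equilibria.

first

If Union leads: Management's best replies are N1→X, N2→W, N3→W, N4→Z, N5→X; Union's induced payoffs 0, -5, 1, 7, -2; outcome (N4, Z), payoffs (7, 2).
If Management leads: Union's best replies are W→N5, X→N4, Y→N2, Z→N4; Management's induced payoffs 4, -5, 0, 2; outcome (N5, W), payoffs (6, 4).
Union gets 7 moving first and 6 moving second, so Union prefers to move first.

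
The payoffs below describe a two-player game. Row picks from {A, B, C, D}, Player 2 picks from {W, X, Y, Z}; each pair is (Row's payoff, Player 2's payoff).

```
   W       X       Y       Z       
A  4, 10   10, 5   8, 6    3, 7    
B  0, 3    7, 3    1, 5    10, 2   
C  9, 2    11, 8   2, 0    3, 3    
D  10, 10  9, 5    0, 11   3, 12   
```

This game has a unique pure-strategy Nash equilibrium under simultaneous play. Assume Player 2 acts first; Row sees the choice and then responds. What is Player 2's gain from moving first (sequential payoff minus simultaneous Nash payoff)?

Solve by backward induction (Player 2 leads).
- W: Row compares 4, 0, 9, 10 and picks D; Player 2 would get 10.
- X: Row compares 10, 7, 11, 9 and picks C; Player 2 would get 8.
- Y: Row compares 8, 1, 2, 0 and picks A; Player 2 would get 6.
- Z: Row compares 3, 10, 3, 3 and picks B; Player 2 would get 2.
Player 2's induced payoffs are 10, 8, 6, 2, so Player 2 commits to W. Subgame-perfect outcome: (D, W) with payoffs (10, 10).
Under simultaneous play:
Row's best replies: W→D; X→C; Y→A; Z→B.
Player 2's best replies: A→W; B→Y; C→X; D→Z.
Only (C, X) has each player best-responding; Nash payoffs (11, 8).
Player 2's commitment gain: 10 − 8 = 2.

2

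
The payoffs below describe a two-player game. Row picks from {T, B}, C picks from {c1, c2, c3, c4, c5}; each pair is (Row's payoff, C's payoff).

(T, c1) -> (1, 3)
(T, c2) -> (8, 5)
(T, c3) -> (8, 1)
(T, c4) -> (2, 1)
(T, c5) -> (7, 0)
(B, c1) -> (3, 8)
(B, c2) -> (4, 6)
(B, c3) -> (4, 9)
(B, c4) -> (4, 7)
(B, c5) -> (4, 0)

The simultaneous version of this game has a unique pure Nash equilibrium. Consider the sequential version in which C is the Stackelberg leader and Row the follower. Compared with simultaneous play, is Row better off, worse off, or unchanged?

worse off

Solve by backward induction (C leads).
- c1: BR = B, leader payoff 8.
- c2: BR = T, leader payoff 5.
- c3: BR = T, leader payoff 1.
- c4: BR = B, leader payoff 7.
- c5: BR = T, leader payoff 0.
Maximizing over 8, 5, 1, 7, 0, C chooses c1. Subgame-perfect outcome: (B, c1) with payoffs (3, 8).
Under simultaneous play:
Row's best replies: c1→B; c2→T; c3→T; c4→B; c5→T.
C's best replies: T→c2; B→c3.
The unique mutual best reply is (T, c2), giving (8, 5).
Row earns 3 sequentially versus 8 at the Nash outcome: worse off.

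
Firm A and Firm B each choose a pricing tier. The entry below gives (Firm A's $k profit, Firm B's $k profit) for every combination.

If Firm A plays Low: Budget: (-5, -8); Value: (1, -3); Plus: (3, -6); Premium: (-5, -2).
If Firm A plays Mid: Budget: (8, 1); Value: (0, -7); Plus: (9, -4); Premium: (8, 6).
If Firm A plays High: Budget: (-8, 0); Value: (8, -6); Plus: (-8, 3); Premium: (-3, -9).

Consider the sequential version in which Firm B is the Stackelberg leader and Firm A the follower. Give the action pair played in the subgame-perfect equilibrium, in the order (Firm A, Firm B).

(Mid, Premium)

Solve by backward induction (Firm B leads).
- Budget: Firm A compares -5, 8, -8 and picks Mid; Firm B would get 1.
- Value: Firm A compares 1, 0, 8 and picks High; Firm B would get -6.
- Plus: Firm A compares 3, 9, -8 and picks Mid; Firm B would get -4.
- Premium: Firm A compares -5, 8, -3 and picks Mid; Firm B would get 6.
Maximizing over 1, -6, -4, 6, Firm B chooses Premium. Subgame-perfect outcome: (Mid, Premium) with payoffs (8, 6).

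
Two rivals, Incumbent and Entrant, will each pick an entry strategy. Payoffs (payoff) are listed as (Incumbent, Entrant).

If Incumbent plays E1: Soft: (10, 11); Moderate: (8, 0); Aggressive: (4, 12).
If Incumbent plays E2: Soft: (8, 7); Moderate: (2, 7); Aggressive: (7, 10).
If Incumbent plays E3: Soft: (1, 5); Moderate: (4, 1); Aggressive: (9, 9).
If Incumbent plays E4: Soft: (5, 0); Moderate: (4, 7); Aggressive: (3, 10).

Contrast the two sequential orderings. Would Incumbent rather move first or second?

If Incumbent leads: Entrant's best replies are E1→Aggressive, E2→Aggressive, E3→Aggressive, E4→Aggressive; Incumbent's induced payoffs 4, 7, 9, 3; outcome (E3, Aggressive), payoffs (9, 9).
If Entrant leads: Incumbent's best replies are Soft→E1, Moderate→E1, Aggressive→E3; Entrant's induced payoffs 11, 0, 9; outcome (E1, Soft), payoffs (10, 11).
Incumbent gets 9 moving first and 10 moving second, so Incumbent prefers to move second.

second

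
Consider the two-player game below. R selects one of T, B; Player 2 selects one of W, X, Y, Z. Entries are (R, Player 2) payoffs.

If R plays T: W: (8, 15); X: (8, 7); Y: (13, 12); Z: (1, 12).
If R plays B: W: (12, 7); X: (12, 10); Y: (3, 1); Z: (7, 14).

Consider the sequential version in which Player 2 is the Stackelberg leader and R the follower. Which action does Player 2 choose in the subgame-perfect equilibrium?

Z

R best-responds to each possible Player 2 move:
- W: R compares 8, 12 and picks B; Player 2 would get 7.
- X: R compares 8, 12 and picks B; Player 2 would get 10.
- Y: R compares 13, 3 and picks T; Player 2 would get 12.
- Z: R compares 1, 7 and picks B; Player 2 would get 14.
Maximizing over 7, 10, 12, 14, Player 2 chooses Z. Subgame-perfect outcome: (B, Z) with payoffs (7, 14).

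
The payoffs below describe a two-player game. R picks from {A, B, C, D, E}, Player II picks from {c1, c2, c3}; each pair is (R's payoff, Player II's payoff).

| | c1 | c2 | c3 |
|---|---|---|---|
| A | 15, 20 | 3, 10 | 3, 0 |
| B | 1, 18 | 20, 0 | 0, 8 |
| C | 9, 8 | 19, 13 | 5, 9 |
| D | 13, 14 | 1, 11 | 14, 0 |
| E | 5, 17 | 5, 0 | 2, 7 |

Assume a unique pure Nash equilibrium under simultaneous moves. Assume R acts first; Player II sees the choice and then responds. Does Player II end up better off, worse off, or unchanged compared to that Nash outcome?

worse off

Player II best-responds to each possible R move:
- A → Player II plays c1 (best of 20, 10, 0); R gets 15.
- B → Player II plays c1 (best of 18, 0, 8); R gets 1.
- C → Player II plays c2 (best of 8, 13, 9); R gets 19.
- D → Player II plays c1 (best of 14, 11, 0); R gets 13.
- E → Player II plays c1 (best of 17, 0, 7); R gets 5.
Among 15, 1, 19, 13, 5, the best is 19 at C. Subgame-perfect outcome: (C, c2) with payoffs (19, 13).
For the simultaneous game, intersect best replies.
R's best replies: c1→A; c2→B; c3→D.
Player II's best replies: A→c1; B→c1; C→c2; D→c1; E→c1.
Only (A, c1) has each player best-responding; Nash payoffs (15, 20).
Player II earns 13 sequentially versus 20 at the Nash outcome: worse off.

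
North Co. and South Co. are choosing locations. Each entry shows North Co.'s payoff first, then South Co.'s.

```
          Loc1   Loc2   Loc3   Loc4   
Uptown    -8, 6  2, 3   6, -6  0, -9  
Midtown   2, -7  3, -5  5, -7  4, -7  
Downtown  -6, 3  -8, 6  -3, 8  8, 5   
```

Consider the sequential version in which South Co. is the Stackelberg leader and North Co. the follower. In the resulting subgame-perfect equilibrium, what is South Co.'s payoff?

Backward induction with South Co. moving first.
- Loc1 → North Co. plays Midtown (best of -8, 2, -6); South Co. gets -7.
- Loc2 → North Co. plays Midtown (best of 2, 3, -8); South Co. gets -5.
- Loc3 → North Co. plays Uptown (best of 6, 5, -3); South Co. gets -6.
- Loc4 → North Co. plays Downtown (best of 0, 4, 8); South Co. gets 5.
South Co.'s induced payoffs are -7, -5, -6, 5, so South Co. commits to Loc4. Subgame-perfect outcome: (Downtown, Loc4) with payoffs (8, 5).

5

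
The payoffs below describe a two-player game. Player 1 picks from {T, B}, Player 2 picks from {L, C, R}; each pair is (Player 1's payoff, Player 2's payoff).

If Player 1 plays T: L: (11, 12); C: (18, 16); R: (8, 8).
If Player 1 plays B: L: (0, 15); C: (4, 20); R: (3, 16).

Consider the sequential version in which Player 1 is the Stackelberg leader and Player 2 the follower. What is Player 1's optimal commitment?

T

Player 2 best-responds to each possible Player 1 move:
- T: BR = C, leader payoff 18.
- B: BR = C, leader payoff 4.
Player 1's induced payoffs are 18, 4, so Player 1 commits to T. Subgame-perfect outcome: (T, C) with payoffs (18, 16).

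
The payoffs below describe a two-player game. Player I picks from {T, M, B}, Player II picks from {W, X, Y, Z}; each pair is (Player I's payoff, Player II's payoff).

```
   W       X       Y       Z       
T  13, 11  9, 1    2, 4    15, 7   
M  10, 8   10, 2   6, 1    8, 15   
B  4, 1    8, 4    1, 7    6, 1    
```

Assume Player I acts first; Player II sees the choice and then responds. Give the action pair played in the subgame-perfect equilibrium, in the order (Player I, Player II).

Solve by backward induction (Player I leads).
- T: BR = W, leader payoff 13.
- M: BR = Z, leader payoff 8.
- B: BR = Y, leader payoff 1.
Among 13, 8, 1, the best is 13 at T. Subgame-perfect outcome: (T, W) with payoffs (13, 11).

(T, W)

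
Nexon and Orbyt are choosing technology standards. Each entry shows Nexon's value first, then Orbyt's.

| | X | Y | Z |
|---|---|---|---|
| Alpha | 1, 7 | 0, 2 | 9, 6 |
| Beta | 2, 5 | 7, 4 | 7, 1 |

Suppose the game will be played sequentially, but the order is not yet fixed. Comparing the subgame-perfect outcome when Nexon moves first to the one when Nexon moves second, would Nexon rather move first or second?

If Nexon leads: Orbyt's best replies are Alpha→X, Beta→X; Nexon's induced payoffs 1, 2; outcome (Beta, X), payoffs (2, 5).
If Orbyt leads: Nexon's best replies are X→Beta, Y→Beta, Z→Alpha; Orbyt's induced payoffs 5, 4, 6; outcome (Alpha, Z), payoffs (9, 6).
Nexon gets 2 moving first and 9 moving second, so Nexon prefers to move second.

second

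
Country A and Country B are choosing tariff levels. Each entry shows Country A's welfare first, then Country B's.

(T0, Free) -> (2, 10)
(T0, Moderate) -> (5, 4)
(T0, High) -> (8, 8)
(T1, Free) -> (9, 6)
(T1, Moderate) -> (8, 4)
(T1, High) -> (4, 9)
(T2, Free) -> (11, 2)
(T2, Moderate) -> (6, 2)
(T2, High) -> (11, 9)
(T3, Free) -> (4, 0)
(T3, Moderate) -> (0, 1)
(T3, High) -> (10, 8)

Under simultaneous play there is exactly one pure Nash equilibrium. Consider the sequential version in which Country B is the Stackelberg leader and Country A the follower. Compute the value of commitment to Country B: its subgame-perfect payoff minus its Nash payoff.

0

Work backward from Country A's decision.
- Free → Country A plays T2 (best of 2, 9, 11, 4); Country B gets 2.
- Moderate → Country A plays T1 (best of 5, 8, 6, 0); Country B gets 4.
- High → Country A plays T2 (best of 8, 4, 11, 10); Country B gets 9.
Country B's induced payoffs are 2, 4, 9, so Country B commits to High. Subgame-perfect outcome: (T2, High) with payoffs (11, 9).
Under simultaneous play:
Country A's best replies: Free→T2; Moderate→T1; High→T2.
Country B's best replies: T0→Free; T1→High; T2→High; T3→High.
The unique mutual best reply is (T2, High), giving (11, 9).
Country B's commitment gain: 9 − 9 = 0.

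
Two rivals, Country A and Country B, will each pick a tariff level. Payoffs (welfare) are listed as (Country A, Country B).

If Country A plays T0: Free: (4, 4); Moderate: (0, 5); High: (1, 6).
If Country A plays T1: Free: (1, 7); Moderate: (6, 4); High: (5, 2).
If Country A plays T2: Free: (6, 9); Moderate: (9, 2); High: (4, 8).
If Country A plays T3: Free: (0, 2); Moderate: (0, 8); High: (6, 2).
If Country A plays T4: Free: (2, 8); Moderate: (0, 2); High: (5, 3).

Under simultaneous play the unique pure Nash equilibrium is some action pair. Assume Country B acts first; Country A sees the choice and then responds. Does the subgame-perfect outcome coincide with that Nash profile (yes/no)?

yes

Solve by backward induction (Country B leads).
- Free: Country A compares 4, 1, 6, 0, 2 and picks T2; Country B would get 9.
- Moderate: Country A compares 0, 6, 9, 0, 0 and picks T2; Country B would get 2.
- High: Country A compares 1, 5, 4, 6, 5 and picks T3; Country B would get 2.
Maximizing over 9, 2, 2, Country B chooses Free. Subgame-perfect outcome: (T2, Free) with payoffs (6, 9).
Under simultaneous play:
Country A's best replies: Free→T2; Moderate→T2; High→T3.
Country B's best replies: T0→High; T1→Free; T2→Free; T3→Moderate; T4→Free.
The unique mutual best reply is (T2, Free), giving (6, 9).
Sequential outcome (T2, Free) coincides with the Nash profile (T2, Free).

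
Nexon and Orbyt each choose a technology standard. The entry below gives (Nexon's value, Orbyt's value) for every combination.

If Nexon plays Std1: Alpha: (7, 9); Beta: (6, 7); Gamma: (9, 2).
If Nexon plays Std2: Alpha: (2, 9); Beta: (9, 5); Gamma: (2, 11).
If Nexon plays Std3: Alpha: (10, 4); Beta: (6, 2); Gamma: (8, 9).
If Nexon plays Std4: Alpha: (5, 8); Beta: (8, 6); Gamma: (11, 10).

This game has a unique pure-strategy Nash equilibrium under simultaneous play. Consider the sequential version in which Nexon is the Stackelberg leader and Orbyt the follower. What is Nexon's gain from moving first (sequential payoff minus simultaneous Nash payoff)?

Solve by backward induction (Nexon leads).
- Std1 → Orbyt plays Alpha (best of 9, 7, 2); Nexon gets 7.
- Std2 → Orbyt plays Gamma (best of 9, 5, 11); Nexon gets 2.
- Std3 → Orbyt plays Gamma (best of 4, 2, 9); Nexon gets 8.
- Std4 → Orbyt plays Gamma (best of 8, 6, 10); Nexon gets 11.
Maximizing over 7, 2, 8, 11, Nexon chooses Std4. Subgame-perfect outcome: (Std4, Gamma) with payoffs (11, 10).
Under simultaneous play:
Nexon's best replies: Alpha→Std3; Beta→Std2; Gamma→Std4.
Orbyt's best replies: Std1→Alpha; Std2→Gamma; Std3→Gamma; Std4→Gamma.
The unique mutual best reply is (Std4, Gamma), giving (11, 10).
Nexon's commitment gain: 11 − 11 = 0.

0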